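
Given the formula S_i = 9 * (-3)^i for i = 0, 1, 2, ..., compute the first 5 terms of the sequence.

This is a geometric sequence.
i=0: S_0 = 9 * (-3)^0 = 9
i=1: S_1 = 9 * (-3)^1 = -27
i=2: S_2 = 9 * (-3)^2 = 81
i=3: S_3 = 9 * (-3)^3 = -243
i=4: S_4 = 9 * (-3)^4 = 729
The first 5 terms are: [9, -27, 81, -243, 729]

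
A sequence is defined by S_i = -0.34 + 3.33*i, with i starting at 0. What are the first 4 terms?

This is an arithmetic sequence.
i=0: S_0 = -0.34 + 3.33*0 = -0.34
i=1: S_1 = -0.34 + 3.33*1 = 2.99
i=2: S_2 = -0.34 + 3.33*2 = 6.32
i=3: S_3 = -0.34 + 3.33*3 = 9.65
The first 4 terms are: [-0.34, 2.99, 6.32, 9.65]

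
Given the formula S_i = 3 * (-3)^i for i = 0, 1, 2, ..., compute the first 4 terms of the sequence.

This is a geometric sequence.
i=0: S_0 = 3 * (-3)^0 = 3
i=1: S_1 = 3 * (-3)^1 = -9
i=2: S_2 = 3 * (-3)^2 = 27
i=3: S_3 = 3 * (-3)^3 = -81
The first 4 terms are: [3, -9, 27, -81]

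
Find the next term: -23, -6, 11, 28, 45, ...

Differences: -6 - -23 = 17
This is an arithmetic sequence with common difference d = 17.
Next term = 45 + 17 = 62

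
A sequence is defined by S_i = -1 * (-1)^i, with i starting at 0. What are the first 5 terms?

This is a geometric sequence.
i=0: S_0 = -1 * (-1)^0 = -1
i=1: S_1 = -1 * (-1)^1 = 1
i=2: S_2 = -1 * (-1)^2 = -1
i=3: S_3 = -1 * (-1)^3 = 1
i=4: S_4 = -1 * (-1)^4 = -1
The first 5 terms are: [-1, 1, -1, 1, -1]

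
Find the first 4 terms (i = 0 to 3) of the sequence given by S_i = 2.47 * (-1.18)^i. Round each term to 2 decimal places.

This is a geometric sequence.
i=0: S_0 = 2.47 * (-1.18)^0 = 2.47
i=1: S_1 = 2.47 * (-1.18)^1 ≈ -2.91
i=2: S_2 = 2.47 * (-1.18)^2 ≈ 3.44
i=3: S_3 = 2.47 * (-1.18)^3 ≈ -4.06
The first 4 terms are: [2.47, -2.91, 3.44, -4.06]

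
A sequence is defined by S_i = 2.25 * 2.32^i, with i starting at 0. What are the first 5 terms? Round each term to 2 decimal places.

This is a geometric sequence.
i=0: S_0 = 2.25 * 2.32^0 = 2.25
i=1: S_1 = 2.25 * 2.32^1 = 5.22
i=2: S_2 = 2.25 * 2.32^2 ≈ 12.11
i=3: S_3 = 2.25 * 2.32^3 ≈ 28.1
i=4: S_4 = 2.25 * 2.32^4 ≈ 65.18
The first 5 terms are: [2.25, 5.22, 12.11, 28.1, 65.18]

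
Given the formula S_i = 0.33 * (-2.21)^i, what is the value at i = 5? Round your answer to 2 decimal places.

S_5 = 0.33 * (-2.21)^5 ≈ 0.33 * -52.7183 ≈ -17.4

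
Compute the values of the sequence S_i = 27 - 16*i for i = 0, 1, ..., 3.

This is an arithmetic sequence.
i=0: S_0 = 27 + -16*0 = 27
i=1: S_1 = 27 + -16*1 = 11
i=2: S_2 = 27 + -16*2 = -5
i=3: S_3 = 27 + -16*3 = -21
The first 4 terms are: [27, 11, -5, -21]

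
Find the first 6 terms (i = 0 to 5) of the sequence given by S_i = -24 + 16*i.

This is an arithmetic sequence.
i=0: S_0 = -24 + 16*0 = -24
i=1: S_1 = -24 + 16*1 = -8
i=2: S_2 = -24 + 16*2 = 8
i=3: S_3 = -24 + 16*3 = 24
i=4: S_4 = -24 + 16*4 = 40
i=5: S_5 = -24 + 16*5 = 56
The first 6 terms are: [-24, -8, 8, 24, 40, 56]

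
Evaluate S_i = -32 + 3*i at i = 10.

S_10 = -32 + 3*10 = -32 + 30 = -2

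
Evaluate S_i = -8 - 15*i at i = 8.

S_8 = -8 + -15*8 = -8 + -120 = -128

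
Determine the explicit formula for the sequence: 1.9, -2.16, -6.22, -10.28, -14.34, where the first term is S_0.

Check differences: -2.16 - 1.9 = -4.06
-6.22 - -2.16 = -4.06
Common difference d = -4.06.
First term a = 1.9.
Formula: S_i = 1.90 - 4.06*i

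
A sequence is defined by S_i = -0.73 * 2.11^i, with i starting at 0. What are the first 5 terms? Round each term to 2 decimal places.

This is a geometric sequence.
i=0: S_0 = -0.73 * 2.11^0 = -0.73
i=1: S_1 = -0.73 * 2.11^1 ≈ -1.54
i=2: S_2 = -0.73 * 2.11^2 ≈ -3.25
i=3: S_3 = -0.73 * 2.11^3 ≈ -6.86
i=4: S_4 = -0.73 * 2.11^4 ≈ -14.47
The first 5 terms are: [-0.73, -1.54, -3.25, -6.86, -14.47]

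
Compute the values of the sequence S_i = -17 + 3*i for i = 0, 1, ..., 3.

This is an arithmetic sequence.
i=0: S_0 = -17 + 3*0 = -17
i=1: S_1 = -17 + 3*1 = -14
i=2: S_2 = -17 + 3*2 = -11
i=3: S_3 = -17 + 3*3 = -8
The first 4 terms are: [-17, -14, -11, -8]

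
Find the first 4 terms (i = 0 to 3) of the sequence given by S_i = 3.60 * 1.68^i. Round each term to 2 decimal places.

This is a geometric sequence.
i=0: S_0 = 3.6 * 1.68^0 = 3.6
i=1: S_1 = 3.6 * 1.68^1 ≈ 6.05
i=2: S_2 = 3.6 * 1.68^2 ≈ 10.16
i=3: S_3 = 3.6 * 1.68^3 ≈ 17.07
The first 4 terms are: [3.6, 6.05, 10.16, 17.07]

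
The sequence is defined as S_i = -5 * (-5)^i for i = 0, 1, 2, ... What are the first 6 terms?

This is a geometric sequence.
i=0: S_0 = -5 * (-5)^0 = -5
i=1: S_1 = -5 * (-5)^1 = 25
i=2: S_2 = -5 * (-5)^2 = -125
i=3: S_3 = -5 * (-5)^3 = 625
i=4: S_4 = -5 * (-5)^4 = -3125
i=5: S_5 = -5 * (-5)^5 = 15625
The first 6 terms are: [-5, 25, -125, 625, -3125, 15625]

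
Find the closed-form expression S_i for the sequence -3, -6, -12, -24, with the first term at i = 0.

Check ratios: -6 / -3 = 2.0
Common ratio r = 2.
First term a = -3.
Formula: S_i = -3 * 2^i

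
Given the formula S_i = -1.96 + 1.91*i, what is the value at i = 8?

S_8 = -1.96 + 1.91*8 = -1.96 + 15.28 = 13.32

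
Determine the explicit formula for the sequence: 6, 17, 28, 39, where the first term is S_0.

Check differences: 17 - 6 = 11
28 - 17 = 11
Common difference d = 11.
First term a = 6.
Formula: S_i = 6 + 11*i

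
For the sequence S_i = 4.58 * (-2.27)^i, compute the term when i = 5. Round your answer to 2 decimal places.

S_5 = 4.58 * (-2.27)^5 ≈ 4.58 * -60.2739 ≈ -276.05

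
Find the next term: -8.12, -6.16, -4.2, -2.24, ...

Differences: -6.16 - -8.12 = 1.96
This is an arithmetic sequence with common difference d = 1.96.
Next term = -2.24 + 1.96 = -0.28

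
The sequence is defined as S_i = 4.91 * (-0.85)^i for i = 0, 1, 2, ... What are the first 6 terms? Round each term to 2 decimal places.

This is a geometric sequence.
i=0: S_0 = 4.91 * (-0.85)^0 = 4.91
i=1: S_1 = 4.91 * (-0.85)^1 ≈ -4.17
i=2: S_2 = 4.91 * (-0.85)^2 ≈ 3.55
i=3: S_3 = 4.91 * (-0.85)^3 ≈ -3.02
i=4: S_4 = 4.91 * (-0.85)^4 ≈ 2.56
i=5: S_5 = 4.91 * (-0.85)^5 ≈ -2.18
The first 6 terms are: [4.91, -4.17, 3.55, -3.02, 2.56, -2.18]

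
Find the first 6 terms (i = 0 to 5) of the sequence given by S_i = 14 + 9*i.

This is an arithmetic sequence.
i=0: S_0 = 14 + 9*0 = 14
i=1: S_1 = 14 + 9*1 = 23
i=2: S_2 = 14 + 9*2 = 32
i=3: S_3 = 14 + 9*3 = 41
i=4: S_4 = 14 + 9*4 = 50
i=5: S_5 = 14 + 9*5 = 59
The first 6 terms are: [14, 23, 32, 41, 50, 59]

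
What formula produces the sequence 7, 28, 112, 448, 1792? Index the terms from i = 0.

Check ratios: 28 / 7 = 4.0
Common ratio r = 4.
First term a = 7.
Formula: S_i = 7 * 4^i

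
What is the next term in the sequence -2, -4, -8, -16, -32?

Ratios: -4 / -2 = 2.0
This is a geometric sequence with common ratio r = 2.
Next term = -32 * 2 = -64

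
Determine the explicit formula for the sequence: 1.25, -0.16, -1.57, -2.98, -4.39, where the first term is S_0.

Check differences: -0.16 - 1.25 = -1.41
-1.57 - -0.16 = -1.41
Common difference d = -1.41.
First term a = 1.25.
Formula: S_i = 1.25 - 1.41*i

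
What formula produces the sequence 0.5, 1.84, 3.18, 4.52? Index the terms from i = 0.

Check differences: 1.84 - 0.5 = 1.34
3.18 - 1.84 = 1.34
Common difference d = 1.34.
First term a = 0.5.
Formula: S_i = 0.50 + 1.34*i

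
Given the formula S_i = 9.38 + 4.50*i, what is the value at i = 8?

S_8 = 9.38 + 4.5*8 = 9.38 + 36.0 = 45.38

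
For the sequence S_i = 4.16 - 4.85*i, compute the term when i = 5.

S_5 = 4.16 + -4.85*5 = 4.16 + -24.25 = -20.09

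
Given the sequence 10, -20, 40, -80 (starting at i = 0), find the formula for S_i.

Check ratios: -20 / 10 = -2.0
Common ratio r = -2.
First term a = 10.
Formula: S_i = 10 * (-2)^i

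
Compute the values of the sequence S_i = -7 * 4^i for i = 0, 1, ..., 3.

This is a geometric sequence.
i=0: S_0 = -7 * 4^0 = -7
i=1: S_1 = -7 * 4^1 = -28
i=2: S_2 = -7 * 4^2 = -112
i=3: S_3 = -7 * 4^3 = -448
The first 4 terms are: [-7, -28, -112, -448]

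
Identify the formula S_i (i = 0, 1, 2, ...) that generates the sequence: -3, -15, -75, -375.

Check ratios: -15 / -3 = 5.0
Common ratio r = 5.
First term a = -3.
Formula: S_i = -3 * 5^i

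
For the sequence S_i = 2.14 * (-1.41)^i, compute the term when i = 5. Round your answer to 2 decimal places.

S_5 = 2.14 * (-1.41)^5 ≈ 2.14 * -5.5731 ≈ -11.93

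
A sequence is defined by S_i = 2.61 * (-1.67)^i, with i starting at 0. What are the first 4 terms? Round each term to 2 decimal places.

This is a geometric sequence.
i=0: S_0 = 2.61 * (-1.67)^0 = 2.61
i=1: S_1 = 2.61 * (-1.67)^1 ≈ -4.36
i=2: S_2 = 2.61 * (-1.67)^2 ≈ 7.28
i=3: S_3 = 2.61 * (-1.67)^3 ≈ -12.16
The first 4 terms are: [2.61, -4.36, 7.28, -12.16]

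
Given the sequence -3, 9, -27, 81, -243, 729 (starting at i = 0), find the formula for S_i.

Check ratios: 9 / -3 = -3.0
Common ratio r = -3.
First term a = -3.
Formula: S_i = -3 * (-3)^i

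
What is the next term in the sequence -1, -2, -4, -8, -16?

Ratios: -2 / -1 = 2.0
This is a geometric sequence with common ratio r = 2.
Next term = -16 * 2 = -32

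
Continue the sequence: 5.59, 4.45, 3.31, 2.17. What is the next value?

Differences: 4.45 - 5.59 = -1.14
This is an arithmetic sequence with common difference d = -1.14.
Next term = 2.17 + -1.14 = 1.03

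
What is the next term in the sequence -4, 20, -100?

Ratios: 20 / -4 = -5.0
This is a geometric sequence with common ratio r = -5.
Next term = -100 * -5 = 500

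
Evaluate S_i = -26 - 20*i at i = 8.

S_8 = -26 + -20*8 = -26 + -160 = -186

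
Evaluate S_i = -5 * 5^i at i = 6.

S_6 = -5 * 5^6 = -5 * 15625 = -78125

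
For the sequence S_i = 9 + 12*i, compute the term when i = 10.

S_10 = 9 + 12*10 = 9 + 120 = 129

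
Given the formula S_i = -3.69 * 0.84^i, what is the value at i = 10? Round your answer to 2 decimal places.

S_10 = -3.69 * 0.84^10 ≈ -3.69 * 0.1749 ≈ -0.65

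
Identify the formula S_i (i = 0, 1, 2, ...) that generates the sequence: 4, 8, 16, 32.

Check ratios: 8 / 4 = 2.0
Common ratio r = 2.
First term a = 4.
Formula: S_i = 4 * 2^i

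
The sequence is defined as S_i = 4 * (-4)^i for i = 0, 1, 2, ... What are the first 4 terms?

This is a geometric sequence.
i=0: S_0 = 4 * (-4)^0 = 4
i=1: S_1 = 4 * (-4)^1 = -16
i=2: S_2 = 4 * (-4)^2 = 64
i=3: S_3 = 4 * (-4)^3 = -256
The first 4 terms are: [4, -16, 64, -256]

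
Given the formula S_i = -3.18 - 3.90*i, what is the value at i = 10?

S_10 = -3.18 + -3.9*10 = -3.18 + -39.0 = -42.18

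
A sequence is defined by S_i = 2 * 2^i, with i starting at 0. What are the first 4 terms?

This is a geometric sequence.
i=0: S_0 = 2 * 2^0 = 2
i=1: S_1 = 2 * 2^1 = 4
i=2: S_2 = 2 * 2^2 = 8
i=3: S_3 = 2 * 2^3 = 16
The first 4 terms are: [2, 4, 8, 16]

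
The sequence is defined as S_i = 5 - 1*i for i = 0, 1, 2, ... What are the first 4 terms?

This is an arithmetic sequence.
i=0: S_0 = 5 + -1*0 = 5
i=1: S_1 = 5 + -1*1 = 4
i=2: S_2 = 5 + -1*2 = 3
i=3: S_3 = 5 + -1*3 = 2
The first 4 terms are: [5, 4, 3, 2]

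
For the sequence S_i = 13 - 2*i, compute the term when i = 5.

S_5 = 13 + -2*5 = 13 + -10 = 3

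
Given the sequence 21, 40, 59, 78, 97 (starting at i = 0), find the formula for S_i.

Check differences: 40 - 21 = 19
59 - 40 = 19
Common difference d = 19.
First term a = 21.
Formula: S_i = 21 + 19*i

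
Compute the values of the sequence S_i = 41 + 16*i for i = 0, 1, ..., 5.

This is an arithmetic sequence.
i=0: S_0 = 41 + 16*0 = 41
i=1: S_1 = 41 + 16*1 = 57
i=2: S_2 = 41 + 16*2 = 73
i=3: S_3 = 41 + 16*3 = 89
i=4: S_4 = 41 + 16*4 = 105
i=5: S_5 = 41 + 16*5 = 121
The first 6 terms are: [41, 57, 73, 89, 105, 121]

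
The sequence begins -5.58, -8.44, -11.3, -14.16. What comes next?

Differences: -8.44 - -5.58 = -2.86
This is an arithmetic sequence with common difference d = -2.86.
Next term = -14.16 + -2.86 = -17.02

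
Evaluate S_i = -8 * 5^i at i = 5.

S_5 = -8 * 5^5 = -8 * 3125 = -25000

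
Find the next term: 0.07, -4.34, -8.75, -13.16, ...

Differences: -4.34 - 0.07 = -4.41
This is an arithmetic sequence with common difference d = -4.41.
Next term = -13.16 + -4.41 = -17.57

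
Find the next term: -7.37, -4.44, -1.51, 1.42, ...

Differences: -4.44 - -7.37 = 2.93
This is an arithmetic sequence with common difference d = 2.93.
Next term = 1.42 + 2.93 = 4.35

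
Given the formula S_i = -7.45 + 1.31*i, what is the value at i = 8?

S_8 = -7.45 + 1.31*8 = -7.45 + 10.48 = 3.03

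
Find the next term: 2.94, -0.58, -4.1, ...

Differences: -0.58 - 2.94 = -3.52
This is an arithmetic sequence with common difference d = -3.52.
Next term = -4.1 + -3.52 = -7.62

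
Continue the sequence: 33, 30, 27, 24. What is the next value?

Differences: 30 - 33 = -3
This is an arithmetic sequence with common difference d = -3.
Next term = 24 + -3 = 21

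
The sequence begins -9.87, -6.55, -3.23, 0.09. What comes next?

Differences: -6.55 - -9.87 = 3.32
This is an arithmetic sequence with common difference d = 3.32.
Next term = 0.09 + 3.32 = 3.41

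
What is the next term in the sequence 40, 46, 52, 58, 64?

Differences: 46 - 40 = 6
This is an arithmetic sequence with common difference d = 6.
Next term = 64 + 6 = 70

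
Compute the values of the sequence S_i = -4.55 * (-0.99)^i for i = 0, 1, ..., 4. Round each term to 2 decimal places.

This is a geometric sequence.
i=0: S_0 = -4.55 * (-0.99)^0 = -4.55
i=1: S_1 = -4.55 * (-0.99)^1 ≈ 4.5
i=2: S_2 = -4.55 * (-0.99)^2 ≈ -4.46
i=3: S_3 = -4.55 * (-0.99)^3 ≈ 4.41
i=4: S_4 = -4.55 * (-0.99)^4 ≈ -4.37
The first 5 terms are: [-4.55, 4.5, -4.46, 4.41, -4.37]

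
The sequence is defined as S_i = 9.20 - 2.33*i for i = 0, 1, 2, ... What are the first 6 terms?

This is an arithmetic sequence.
i=0: S_0 = 9.2 + -2.33*0 = 9.2
i=1: S_1 = 9.2 + -2.33*1 = 6.87
i=2: S_2 = 9.2 + -2.33*2 = 4.54
i=3: S_3 = 9.2 + -2.33*3 = 2.21
i=4: S_4 = 9.2 + -2.33*4 = -0.12
i=5: S_5 = 9.2 + -2.33*5 = -2.45
The first 6 terms are: [9.2, 6.87, 4.54, 2.21, -0.12, -2.45]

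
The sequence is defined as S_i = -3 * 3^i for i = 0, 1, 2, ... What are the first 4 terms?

This is a geometric sequence.
i=0: S_0 = -3 * 3^0 = -3
i=1: S_1 = -3 * 3^1 = -9
i=2: S_2 = -3 * 3^2 = -27
i=3: S_3 = -3 * 3^3 = -81
The first 4 terms are: [-3, -9, -27, -81]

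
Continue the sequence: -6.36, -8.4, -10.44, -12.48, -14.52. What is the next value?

Differences: -8.4 - -6.36 = -2.04
This is an arithmetic sequence with common difference d = -2.04.
Next term = -14.52 + -2.04 = -16.56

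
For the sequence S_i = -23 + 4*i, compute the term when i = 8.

S_8 = -23 + 4*8 = -23 + 32 = 9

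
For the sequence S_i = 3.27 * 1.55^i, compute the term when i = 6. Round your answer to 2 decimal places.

S_6 = 3.27 * 1.55^6 ≈ 3.27 * 13.8672 ≈ 45.35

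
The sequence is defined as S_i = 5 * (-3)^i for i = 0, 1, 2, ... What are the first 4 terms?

This is a geometric sequence.
i=0: S_0 = 5 * (-3)^0 = 5
i=1: S_1 = 5 * (-3)^1 = -15
i=2: S_2 = 5 * (-3)^2 = 45
i=3: S_3 = 5 * (-3)^3 = -135
The first 4 terms are: [5, -15, 45, -135]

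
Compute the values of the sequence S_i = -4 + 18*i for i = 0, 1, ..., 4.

This is an arithmetic sequence.
i=0: S_0 = -4 + 18*0 = -4
i=1: S_1 = -4 + 18*1 = 14
i=2: S_2 = -4 + 18*2 = 32
i=3: S_3 = -4 + 18*3 = 50
i=4: S_4 = -4 + 18*4 = 68
The first 5 terms are: [-4, 14, 32, 50, 68]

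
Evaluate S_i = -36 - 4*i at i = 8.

S_8 = -36 + -4*8 = -36 + -32 = -68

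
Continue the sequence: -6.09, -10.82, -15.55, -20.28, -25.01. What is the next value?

Differences: -10.82 - -6.09 = -4.73
This is an arithmetic sequence with common difference d = -4.73.
Next term = -25.01 + -4.73 = -29.74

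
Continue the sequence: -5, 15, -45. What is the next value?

Ratios: 15 / -5 = -3.0
This is a geometric sequence with common ratio r = -3.
Next term = -45 * -3 = 135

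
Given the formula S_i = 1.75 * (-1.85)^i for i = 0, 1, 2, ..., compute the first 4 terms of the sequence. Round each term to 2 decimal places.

This is a geometric sequence.
i=0: S_0 = 1.75 * (-1.85)^0 = 1.75
i=1: S_1 = 1.75 * (-1.85)^1 ≈ -3.24
i=2: S_2 = 1.75 * (-1.85)^2 ≈ 5.99
i=3: S_3 = 1.75 * (-1.85)^3 ≈ -11.08
The first 4 terms are: [1.75, -3.24, 5.99, -11.08]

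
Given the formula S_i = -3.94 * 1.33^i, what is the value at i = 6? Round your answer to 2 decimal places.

S_6 = -3.94 * 1.33^6 ≈ -3.94 * 5.5349 ≈ -21.81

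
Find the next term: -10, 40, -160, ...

Ratios: 40 / -10 = -4.0
This is a geometric sequence with common ratio r = -4.
Next term = -160 * -4 = 640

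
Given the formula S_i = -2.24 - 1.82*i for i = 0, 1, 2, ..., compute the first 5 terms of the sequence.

This is an arithmetic sequence.
i=0: S_0 = -2.24 + -1.82*0 = -2.24
i=1: S_1 = -2.24 + -1.82*1 = -4.06
i=2: S_2 = -2.24 + -1.82*2 = -5.88
i=3: S_3 = -2.24 + -1.82*3 = -7.7
i=4: S_4 = -2.24 + -1.82*4 = -9.52
The first 5 terms are: [-2.24, -4.06, -5.88, -7.7, -9.52]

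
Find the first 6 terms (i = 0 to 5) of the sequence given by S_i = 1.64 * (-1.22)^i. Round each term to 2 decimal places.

This is a geometric sequence.
i=0: S_0 = 1.64 * (-1.22)^0 = 1.64
i=1: S_1 = 1.64 * (-1.22)^1 ≈ -2.0
i=2: S_2 = 1.64 * (-1.22)^2 ≈ 2.44
i=3: S_3 = 1.64 * (-1.22)^3 ≈ -2.98
i=4: S_4 = 1.64 * (-1.22)^4 ≈ 3.63
i=5: S_5 = 1.64 * (-1.22)^5 ≈ -4.43
The first 6 terms are: [1.64, -2.0, 2.44, -2.98, 3.63, -4.43]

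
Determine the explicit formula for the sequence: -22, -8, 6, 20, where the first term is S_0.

Check differences: -8 - -22 = 14
6 - -8 = 14
Common difference d = 14.
First term a = -22.
Formula: S_i = -22 + 14*i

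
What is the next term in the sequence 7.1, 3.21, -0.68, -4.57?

Differences: 3.21 - 7.1 = -3.89
This is an arithmetic sequence with common difference d = -3.89.
Next term = -4.57 + -3.89 = -8.46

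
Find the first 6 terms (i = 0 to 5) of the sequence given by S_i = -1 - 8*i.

This is an arithmetic sequence.
i=0: S_0 = -1 + -8*0 = -1
i=1: S_1 = -1 + -8*1 = -9
i=2: S_2 = -1 + -8*2 = -17
i=3: S_3 = -1 + -8*3 = -25
i=4: S_4 = -1 + -8*4 = -33
i=5: S_5 = -1 + -8*5 = -41
The first 6 terms are: [-1, -9, -17, -25, -33, -41]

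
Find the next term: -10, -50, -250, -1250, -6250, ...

Ratios: -50 / -10 = 5.0
This is a geometric sequence with common ratio r = 5.
Next term = -6250 * 5 = -31250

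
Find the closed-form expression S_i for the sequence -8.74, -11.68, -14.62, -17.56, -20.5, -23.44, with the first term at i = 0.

Check differences: -11.68 - -8.74 = -2.94
-14.62 - -11.68 = -2.94
Common difference d = -2.94.
First term a = -8.74.
Formula: S_i = -8.74 - 2.94*i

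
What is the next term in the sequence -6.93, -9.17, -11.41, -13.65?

Differences: -9.17 - -6.93 = -2.24
This is an arithmetic sequence with common difference d = -2.24.
Next term = -13.65 + -2.24 = -15.89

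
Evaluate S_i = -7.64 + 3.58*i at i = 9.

S_9 = -7.64 + 3.58*9 = -7.64 + 32.22 = 24.58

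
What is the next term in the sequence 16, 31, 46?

Differences: 31 - 16 = 15
This is an arithmetic sequence with common difference d = 15.
Next term = 46 + 15 = 61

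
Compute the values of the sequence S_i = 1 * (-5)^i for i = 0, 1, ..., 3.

This is a geometric sequence.
i=0: S_0 = 1 * (-5)^0 = 1
i=1: S_1 = 1 * (-5)^1 = -5
i=2: S_2 = 1 * (-5)^2 = 25
i=3: S_3 = 1 * (-5)^3 = -125
The first 4 terms are: [1, -5, 25, -125]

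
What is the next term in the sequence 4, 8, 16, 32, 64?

Ratios: 8 / 4 = 2.0
This is a geometric sequence with common ratio r = 2.
Next term = 64 * 2 = 128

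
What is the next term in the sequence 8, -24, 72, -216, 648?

Ratios: -24 / 8 = -3.0
This is a geometric sequence with common ratio r = -3.
Next term = 648 * -3 = -1944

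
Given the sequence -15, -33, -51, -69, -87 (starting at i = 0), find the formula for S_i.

Check differences: -33 - -15 = -18
-51 - -33 = -18
Common difference d = -18.
First term a = -15.
Formula: S_i = -15 - 18*i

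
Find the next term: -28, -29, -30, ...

Differences: -29 - -28 = -1
This is an arithmetic sequence with common difference d = -1.
Next term = -30 + -1 = -31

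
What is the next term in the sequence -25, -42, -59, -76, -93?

Differences: -42 - -25 = -17
This is an arithmetic sequence with common difference d = -17.
Next term = -93 + -17 = -110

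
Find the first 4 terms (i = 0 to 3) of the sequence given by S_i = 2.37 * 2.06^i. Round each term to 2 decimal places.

This is a geometric sequence.
i=0: S_0 = 2.37 * 2.06^0 = 2.37
i=1: S_1 = 2.37 * 2.06^1 ≈ 4.88
i=2: S_2 = 2.37 * 2.06^2 ≈ 10.06
i=3: S_3 = 2.37 * 2.06^3 ≈ 20.72
The first 4 terms are: [2.37, 4.88, 10.06, 20.72]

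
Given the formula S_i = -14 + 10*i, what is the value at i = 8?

S_8 = -14 + 10*8 = -14 + 80 = 66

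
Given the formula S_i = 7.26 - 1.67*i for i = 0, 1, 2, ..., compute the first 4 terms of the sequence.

This is an arithmetic sequence.
i=0: S_0 = 7.26 + -1.67*0 = 7.26
i=1: S_1 = 7.26 + -1.67*1 = 5.59
i=2: S_2 = 7.26 + -1.67*2 = 3.92
i=3: S_3 = 7.26 + -1.67*3 = 2.25
The first 4 terms are: [7.26, 5.59, 3.92, 2.25]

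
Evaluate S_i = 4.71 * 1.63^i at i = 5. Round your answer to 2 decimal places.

S_5 = 4.71 * 1.63^5 ≈ 4.71 * 11.50636 ≈ 54.19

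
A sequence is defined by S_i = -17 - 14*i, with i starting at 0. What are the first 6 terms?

This is an arithmetic sequence.
i=0: S_0 = -17 + -14*0 = -17
i=1: S_1 = -17 + -14*1 = -31
i=2: S_2 = -17 + -14*2 = -45
i=3: S_3 = -17 + -14*3 = -59
i=4: S_4 = -17 + -14*4 = -73
i=5: S_5 = -17 + -14*5 = -87
The first 6 terms are: [-17, -31, -45, -59, -73, -87]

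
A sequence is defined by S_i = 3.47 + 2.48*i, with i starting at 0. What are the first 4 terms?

This is an arithmetic sequence.
i=0: S_0 = 3.47 + 2.48*0 = 3.47
i=1: S_1 = 3.47 + 2.48*1 = 5.95
i=2: S_2 = 3.47 + 2.48*2 = 8.43
i=3: S_3 = 3.47 + 2.48*3 = 10.91
The first 4 terms are: [3.47, 5.95, 8.43, 10.91]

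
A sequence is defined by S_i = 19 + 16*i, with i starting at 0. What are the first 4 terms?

This is an arithmetic sequence.
i=0: S_0 = 19 + 16*0 = 19
i=1: S_1 = 19 + 16*1 = 35
i=2: S_2 = 19 + 16*2 = 51
i=3: S_3 = 19 + 16*3 = 67
The first 4 terms are: [19, 35, 51, 67]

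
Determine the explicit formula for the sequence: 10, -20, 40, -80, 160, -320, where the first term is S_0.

Check ratios: -20 / 10 = -2.0
Common ratio r = -2.
First term a = 10.
Formula: S_i = 10 * (-2)^i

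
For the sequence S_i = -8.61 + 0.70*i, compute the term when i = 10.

S_10 = -8.61 + 0.7*10 = -8.61 + 7.0 = -1.61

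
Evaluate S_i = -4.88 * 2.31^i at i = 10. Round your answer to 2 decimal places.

S_10 = -4.88 * 2.31^10 ≈ -4.88 * 4326.3316 ≈ -21112.5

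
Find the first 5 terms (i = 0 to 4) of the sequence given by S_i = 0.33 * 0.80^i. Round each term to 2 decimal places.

This is a geometric sequence.
i=0: S_0 = 0.33 * 0.8^0 = 0.33
i=1: S_1 = 0.33 * 0.8^1 ≈ 0.26
i=2: S_2 = 0.33 * 0.8^2 ≈ 0.21
i=3: S_3 = 0.33 * 0.8^3 ≈ 0.17
i=4: S_4 = 0.33 * 0.8^4 ≈ 0.14
The first 5 terms are: [0.33, 0.26, 0.21, 0.17, 0.14]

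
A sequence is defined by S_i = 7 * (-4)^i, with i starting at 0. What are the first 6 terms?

This is a geometric sequence.
i=0: S_0 = 7 * (-4)^0 = 7
i=1: S_1 = 7 * (-4)^1 = -28
i=2: S_2 = 7 * (-4)^2 = 112
i=3: S_3 = 7 * (-4)^3 = -448
i=4: S_4 = 7 * (-4)^4 = 1792
i=5: S_5 = 7 * (-4)^5 = -7168
The first 6 terms are: [7, -28, 112, -448, 1792, -7168]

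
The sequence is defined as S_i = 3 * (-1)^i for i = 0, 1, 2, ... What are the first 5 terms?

This is a geometric sequence.
i=0: S_0 = 3 * (-1)^0 = 3
i=1: S_1 = 3 * (-1)^1 = -3
i=2: S_2 = 3 * (-1)^2 = 3
i=3: S_3 = 3 * (-1)^3 = -3
i=4: S_4 = 3 * (-1)^4 = 3
The first 5 terms are: [3, -3, 3, -3, 3]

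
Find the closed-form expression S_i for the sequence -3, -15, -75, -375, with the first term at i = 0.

Check ratios: -15 / -3 = 5.0
Common ratio r = 5.
First term a = -3.
Formula: S_i = -3 * 5^i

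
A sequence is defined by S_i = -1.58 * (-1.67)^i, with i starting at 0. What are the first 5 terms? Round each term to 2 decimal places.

This is a geometric sequence.
i=0: S_0 = -1.58 * (-1.67)^0 = -1.58
i=1: S_1 = -1.58 * (-1.67)^1 ≈ 2.64
i=2: S_2 = -1.58 * (-1.67)^2 ≈ -4.41
i=3: S_3 = -1.58 * (-1.67)^3 ≈ 7.36
i=4: S_4 = -1.58 * (-1.67)^4 ≈ -12.29
The first 5 terms are: [-1.58, 2.64, -4.41, 7.36, -12.29]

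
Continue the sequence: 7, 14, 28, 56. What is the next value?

Ratios: 14 / 7 = 2.0
This is a geometric sequence with common ratio r = 2.
Next term = 56 * 2 = 112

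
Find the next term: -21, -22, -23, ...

Differences: -22 - -21 = -1
This is an arithmetic sequence with common difference d = -1.
Next term = -23 + -1 = -24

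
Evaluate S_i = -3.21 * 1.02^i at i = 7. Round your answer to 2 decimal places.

S_7 = -3.21 * 1.02^7 ≈ -3.21 * 1.1487 ≈ -3.69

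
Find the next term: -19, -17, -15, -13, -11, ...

Differences: -17 - -19 = 2
This is an arithmetic sequence with common difference d = 2.
Next term = -11 + 2 = -9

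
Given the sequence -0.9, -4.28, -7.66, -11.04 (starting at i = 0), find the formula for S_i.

Check differences: -4.28 - -0.9 = -3.38
-7.66 - -4.28 = -3.38
Common difference d = -3.38.
First term a = -0.9.
Formula: S_i = -0.90 - 3.38*i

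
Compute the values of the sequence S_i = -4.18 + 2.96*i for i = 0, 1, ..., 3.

This is an arithmetic sequence.
i=0: S_0 = -4.18 + 2.96*0 = -4.18
i=1: S_1 = -4.18 + 2.96*1 = -1.22
i=2: S_2 = -4.18 + 2.96*2 = 1.74
i=3: S_3 = -4.18 + 2.96*3 = 4.7
The first 4 terms are: [-4.18, -1.22, 1.74, 4.7]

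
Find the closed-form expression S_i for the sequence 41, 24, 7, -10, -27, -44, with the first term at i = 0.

Check differences: 24 - 41 = -17
7 - 24 = -17
Common difference d = -17.
First term a = 41.
Formula: S_i = 41 - 17*i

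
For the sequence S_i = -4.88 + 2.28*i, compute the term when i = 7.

S_7 = -4.88 + 2.28*7 = -4.88 + 15.96 = 11.08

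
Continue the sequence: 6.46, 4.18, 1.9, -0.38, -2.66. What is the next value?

Differences: 4.18 - 6.46 = -2.28
This is an arithmetic sequence with common difference d = -2.28.
Next term = -2.66 + -2.28 = -4.94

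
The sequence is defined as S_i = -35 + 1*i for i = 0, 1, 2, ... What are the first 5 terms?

This is an arithmetic sequence.
i=0: S_0 = -35 + 1*0 = -35
i=1: S_1 = -35 + 1*1 = -34
i=2: S_2 = -35 + 1*2 = -33
i=3: S_3 = -35 + 1*3 = -32
i=4: S_4 = -35 + 1*4 = -31
The first 5 terms are: [-35, -34, -33, -32, -31]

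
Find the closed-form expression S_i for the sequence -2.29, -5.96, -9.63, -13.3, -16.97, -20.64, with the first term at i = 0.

Check differences: -5.96 - -2.29 = -3.67
-9.63 - -5.96 = -3.67
Common difference d = -3.67.
First term a = -2.29.
Formula: S_i = -2.29 - 3.67*i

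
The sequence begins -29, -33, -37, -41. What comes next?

Differences: -33 - -29 = -4
This is an arithmetic sequence with common difference d = -4.
Next term = -41 + -4 = -45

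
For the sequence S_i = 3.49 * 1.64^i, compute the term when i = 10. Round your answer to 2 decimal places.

S_10 = 3.49 * 1.64^10 ≈ 3.49 * 140.7468 ≈ 491.21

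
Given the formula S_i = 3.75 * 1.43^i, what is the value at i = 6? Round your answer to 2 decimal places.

S_6 = 3.75 * 1.43^6 ≈ 3.75 * 8.551 ≈ 32.07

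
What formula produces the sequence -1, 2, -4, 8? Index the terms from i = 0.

Check ratios: 2 / -1 = -2.0
Common ratio r = -2.
First term a = -1.
Formula: S_i = -1 * (-2)^i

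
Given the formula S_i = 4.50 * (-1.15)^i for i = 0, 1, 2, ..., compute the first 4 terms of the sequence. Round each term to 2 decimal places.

This is a geometric sequence.
i=0: S_0 = 4.5 * (-1.15)^0 = 4.5
i=1: S_1 = 4.5 * (-1.15)^1 ≈ -5.18
i=2: S_2 = 4.5 * (-1.15)^2 ≈ 5.95
i=3: S_3 = 4.5 * (-1.15)^3 ≈ -6.84
The first 4 terms are: [4.5, -5.18, 5.95, -6.84]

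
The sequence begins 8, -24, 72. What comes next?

Ratios: -24 / 8 = -3.0
This is a geometric sequence with common ratio r = -3.
Next term = 72 * -3 = -216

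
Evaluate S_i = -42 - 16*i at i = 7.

S_7 = -42 + -16*7 = -42 + -112 = -154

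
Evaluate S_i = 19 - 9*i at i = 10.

S_10 = 19 + -9*10 = 19 + -90 = -71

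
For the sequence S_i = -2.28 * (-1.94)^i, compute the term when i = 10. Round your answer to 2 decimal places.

S_10 = -2.28 * (-1.94)^10 ≈ -2.28 * 755.1223 ≈ -1721.68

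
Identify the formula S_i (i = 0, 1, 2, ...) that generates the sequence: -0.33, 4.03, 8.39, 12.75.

Check differences: 4.03 - -0.33 = 4.36
8.39 - 4.03 = 4.36
Common difference d = 4.36.
First term a = -0.33.
Formula: S_i = -0.33 + 4.36*i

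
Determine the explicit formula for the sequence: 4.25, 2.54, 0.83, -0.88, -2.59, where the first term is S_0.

Check differences: 2.54 - 4.25 = -1.71
0.83 - 2.54 = -1.71
Common difference d = -1.71.
First term a = 4.25.
Formula: S_i = 4.25 - 1.71*i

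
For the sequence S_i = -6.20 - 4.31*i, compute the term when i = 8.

S_8 = -6.2 + -4.31*8 = -6.2 + -34.48 = -40.68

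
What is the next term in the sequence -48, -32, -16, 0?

Differences: -32 - -48 = 16
This is an arithmetic sequence with common difference d = 16.
Next term = 0 + 16 = 16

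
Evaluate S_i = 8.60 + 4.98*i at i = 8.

S_8 = 8.6 + 4.98*8 = 8.6 + 39.84 = 48.44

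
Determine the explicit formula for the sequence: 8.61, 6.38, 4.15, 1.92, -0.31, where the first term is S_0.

Check differences: 6.38 - 8.61 = -2.23
4.15 - 6.38 = -2.23
Common difference d = -2.23.
First term a = 8.61.
Formula: S_i = 8.61 - 2.23*i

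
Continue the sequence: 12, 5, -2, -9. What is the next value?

Differences: 5 - 12 = -7
This is an arithmetic sequence with common difference d = -7.
Next term = -9 + -7 = -16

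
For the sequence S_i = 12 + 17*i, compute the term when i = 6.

S_6 = 12 + 17*6 = 12 + 102 = 114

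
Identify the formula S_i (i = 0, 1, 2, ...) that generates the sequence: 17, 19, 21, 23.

Check differences: 19 - 17 = 2
21 - 19 = 2
Common difference d = 2.
First term a = 17.
Formula: S_i = 17 + 2*i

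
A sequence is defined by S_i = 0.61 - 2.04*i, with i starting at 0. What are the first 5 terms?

This is an arithmetic sequence.
i=0: S_0 = 0.61 + -2.04*0 = 0.61
i=1: S_1 = 0.61 + -2.04*1 = -1.43
i=2: S_2 = 0.61 + -2.04*2 = -3.47
i=3: S_3 = 0.61 + -2.04*3 = -5.51
i=4: S_4 = 0.61 + -2.04*4 = -7.55
The first 5 terms are: [0.61, -1.43, -3.47, -5.51, -7.55]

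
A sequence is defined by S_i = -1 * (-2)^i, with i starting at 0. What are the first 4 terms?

This is a geometric sequence.
i=0: S_0 = -1 * (-2)^0 = -1
i=1: S_1 = -1 * (-2)^1 = 2
i=2: S_2 = -1 * (-2)^2 = -4
i=3: S_3 = -1 * (-2)^3 = 8
The first 4 terms are: [-1, 2, -4, 8]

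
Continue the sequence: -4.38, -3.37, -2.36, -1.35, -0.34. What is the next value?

Differences: -3.37 - -4.38 = 1.01
This is an arithmetic sequence with common difference d = 1.01.
Next term = -0.34 + 1.01 = 0.67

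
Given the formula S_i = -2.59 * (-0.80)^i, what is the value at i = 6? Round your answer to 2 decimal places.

S_6 = -2.59 * (-0.8)^6 ≈ -2.59 * 0.2621 ≈ -0.68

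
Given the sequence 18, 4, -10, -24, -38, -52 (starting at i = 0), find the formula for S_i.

Check differences: 4 - 18 = -14
-10 - 4 = -14
Common difference d = -14.
First term a = 18.
Formula: S_i = 18 - 14*i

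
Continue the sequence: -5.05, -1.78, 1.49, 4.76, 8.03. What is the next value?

Differences: -1.78 - -5.05 = 3.27
This is an arithmetic sequence with common difference d = 3.27.
Next term = 8.03 + 3.27 = 11.3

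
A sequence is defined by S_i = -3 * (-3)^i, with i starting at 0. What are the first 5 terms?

This is a geometric sequence.
i=0: S_0 = -3 * (-3)^0 = -3
i=1: S_1 = -3 * (-3)^1 = 9
i=2: S_2 = -3 * (-3)^2 = -27
i=3: S_3 = -3 * (-3)^3 = 81
i=4: S_4 = -3 * (-3)^4 = -243
The first 5 terms are: [-3, 9, -27, 81, -243]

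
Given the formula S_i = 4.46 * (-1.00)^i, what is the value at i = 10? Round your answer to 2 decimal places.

S_10 = 4.46 * (-1.0)^10 = 4.46 * 1 = 4.46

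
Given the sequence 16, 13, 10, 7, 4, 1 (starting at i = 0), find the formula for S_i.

Check differences: 13 - 16 = -3
10 - 13 = -3
Common difference d = -3.
First term a = 16.
Formula: S_i = 16 - 3*i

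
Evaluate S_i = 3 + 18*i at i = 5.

S_5 = 3 + 18*5 = 3 + 90 = 93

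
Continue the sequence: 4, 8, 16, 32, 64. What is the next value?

Ratios: 8 / 4 = 2.0
This is a geometric sequence with common ratio r = 2.
Next term = 64 * 2 = 128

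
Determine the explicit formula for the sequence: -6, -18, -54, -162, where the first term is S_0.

Check ratios: -18 / -6 = 3.0
Common ratio r = 3.
First term a = -6.
Formula: S_i = -6 * 3^i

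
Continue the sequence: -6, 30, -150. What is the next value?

Ratios: 30 / -6 = -5.0
This is a geometric sequence with common ratio r = -5.
Next term = -150 * -5 = 750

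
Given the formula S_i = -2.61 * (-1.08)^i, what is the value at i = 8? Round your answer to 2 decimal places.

S_8 = -2.61 * (-1.08)^8 ≈ -2.61 * 1.8509 ≈ -4.83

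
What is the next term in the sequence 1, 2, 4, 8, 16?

Ratios: 2 / 1 = 2.0
This is a geometric sequence with common ratio r = 2.
Next term = 16 * 2 = 32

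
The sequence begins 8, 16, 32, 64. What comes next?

Ratios: 16 / 8 = 2.0
This is a geometric sequence with common ratio r = 2.
Next term = 64 * 2 = 128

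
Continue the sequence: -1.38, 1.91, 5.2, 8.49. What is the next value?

Differences: 1.91 - -1.38 = 3.29
This is an arithmetic sequence with common difference d = 3.29.
Next term = 8.49 + 3.29 = 11.78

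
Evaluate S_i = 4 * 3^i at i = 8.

S_8 = 4 * 3^8 = 4 * 6561 = 26244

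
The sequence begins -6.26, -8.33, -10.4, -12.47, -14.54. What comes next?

Differences: -8.33 - -6.26 = -2.07
This is an arithmetic sequence with common difference d = -2.07.
Next term = -14.54 + -2.07 = -16.61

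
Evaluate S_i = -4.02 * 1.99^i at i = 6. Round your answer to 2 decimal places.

S_6 = -4.02 * 1.99^6 ≈ -4.02 * 62.1038 ≈ -249.66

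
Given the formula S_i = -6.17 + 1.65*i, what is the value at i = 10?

S_10 = -6.17 + 1.65*10 = -6.17 + 16.5 = 10.33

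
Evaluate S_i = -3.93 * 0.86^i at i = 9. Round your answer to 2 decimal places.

S_9 = -3.93 * 0.86^9 ≈ -3.93 * 0.2573 ≈ -1.01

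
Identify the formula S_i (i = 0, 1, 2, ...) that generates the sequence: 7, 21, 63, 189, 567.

Check ratios: 21 / 7 = 3.0
Common ratio r = 3.
First term a = 7.
Formula: S_i = 7 * 3^i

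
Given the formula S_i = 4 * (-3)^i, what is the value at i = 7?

S_7 = 4 * (-3)^7 = 4 * -2187 = -8748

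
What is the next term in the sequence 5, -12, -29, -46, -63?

Differences: -12 - 5 = -17
This is an arithmetic sequence with common difference d = -17.
Next term = -63 + -17 = -80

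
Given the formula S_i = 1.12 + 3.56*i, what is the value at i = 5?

S_5 = 1.12 + 3.56*5 = 1.12 + 17.8 = 18.92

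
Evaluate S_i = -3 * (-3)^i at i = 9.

S_9 = -3 * (-3)^9 = -3 * -19683 = 59049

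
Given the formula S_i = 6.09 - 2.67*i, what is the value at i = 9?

S_9 = 6.09 + -2.67*9 = 6.09 + -24.03 = -17.94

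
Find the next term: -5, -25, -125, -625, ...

Ratios: -25 / -5 = 5.0
This is a geometric sequence with common ratio r = 5.
Next term = -625 * 5 = -3125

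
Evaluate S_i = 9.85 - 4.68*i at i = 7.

S_7 = 9.85 + -4.68*7 = 9.85 + -32.76 = -22.91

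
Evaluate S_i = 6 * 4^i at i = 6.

S_6 = 6 * 4^6 = 6 * 4096 = 24576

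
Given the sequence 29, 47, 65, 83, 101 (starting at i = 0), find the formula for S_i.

Check differences: 47 - 29 = 18
65 - 47 = 18
Common difference d = 18.
First term a = 29.
Formula: S_i = 29 + 18*i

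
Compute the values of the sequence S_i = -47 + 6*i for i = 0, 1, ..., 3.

This is an arithmetic sequence.
i=0: S_0 = -47 + 6*0 = -47
i=1: S_1 = -47 + 6*1 = -41
i=2: S_2 = -47 + 6*2 = -35
i=3: S_3 = -47 + 6*3 = -29
The first 4 terms are: [-47, -41, -35, -29]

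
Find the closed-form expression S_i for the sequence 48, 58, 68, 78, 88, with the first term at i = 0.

Check differences: 58 - 48 = 10
68 - 58 = 10
Common difference d = 10.
First term a = 48.
Formula: S_i = 48 + 10*i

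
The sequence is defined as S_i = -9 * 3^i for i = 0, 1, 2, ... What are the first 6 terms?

This is a geometric sequence.
i=0: S_0 = -9 * 3^0 = -9
i=1: S_1 = -9 * 3^1 = -27
i=2: S_2 = -9 * 3^2 = -81
i=3: S_3 = -9 * 3^3 = -243
i=4: S_4 = -9 * 3^4 = -729
i=5: S_5 = -9 * 3^5 = -2187
The first 6 terms are: [-9, -27, -81, -243, -729, -2187]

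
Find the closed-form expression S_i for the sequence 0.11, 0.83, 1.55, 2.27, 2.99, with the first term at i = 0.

Check differences: 0.83 - 0.11 = 0.72
1.55 - 0.83 = 0.72
Common difference d = 0.72.
First term a = 0.11.
Formula: S_i = 0.11 + 0.72*i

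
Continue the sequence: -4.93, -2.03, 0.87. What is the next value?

Differences: -2.03 - -4.93 = 2.9
This is an arithmetic sequence with common difference d = 2.9.
Next term = 0.87 + 2.9 = 3.77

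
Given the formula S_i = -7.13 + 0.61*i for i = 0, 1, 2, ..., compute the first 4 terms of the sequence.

This is an arithmetic sequence.
i=0: S_0 = -7.13 + 0.61*0 = -7.13
i=1: S_1 = -7.13 + 0.61*1 = -6.52
i=2: S_2 = -7.13 + 0.61*2 = -5.91
i=3: S_3 = -7.13 + 0.61*3 = -5.3
The first 4 terms are: [-7.13, -6.52, -5.91, -5.3]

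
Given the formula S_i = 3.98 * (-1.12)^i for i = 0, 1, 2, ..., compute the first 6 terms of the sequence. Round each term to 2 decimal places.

This is a geometric sequence.
i=0: S_0 = 3.98 * (-1.12)^0 = 3.98
i=1: S_1 = 3.98 * (-1.12)^1 ≈ -4.46
i=2: S_2 = 3.98 * (-1.12)^2 ≈ 4.99
i=3: S_3 = 3.98 * (-1.12)^3 ≈ -5.59
i=4: S_4 = 3.98 * (-1.12)^4 ≈ 6.26
i=5: S_5 = 3.98 * (-1.12)^5 ≈ -7.01
The first 6 terms are: [3.98, -4.46, 4.99, -5.59, 6.26, -7.01]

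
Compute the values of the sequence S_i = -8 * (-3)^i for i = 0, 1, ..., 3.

This is a geometric sequence.
i=0: S_0 = -8 * (-3)^0 = -8
i=1: S_1 = -8 * (-3)^1 = 24
i=2: S_2 = -8 * (-3)^2 = -72
i=3: S_3 = -8 * (-3)^3 = 216
The first 4 terms are: [-8, 24, -72, 216]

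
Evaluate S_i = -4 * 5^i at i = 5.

S_5 = -4 * 5^5 = -4 * 3125 = -12500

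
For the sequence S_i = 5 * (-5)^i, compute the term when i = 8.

S_8 = 5 * (-5)^8 = 5 * 390625 = 1953125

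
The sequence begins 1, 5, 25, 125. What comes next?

Ratios: 5 / 1 = 5.0
This is a geometric sequence with common ratio r = 5.
Next term = 125 * 5 = 625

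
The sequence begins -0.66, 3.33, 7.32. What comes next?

Differences: 3.33 - -0.66 = 3.99
This is an arithmetic sequence with common difference d = 3.99.
Next term = 7.32 + 3.99 = 11.31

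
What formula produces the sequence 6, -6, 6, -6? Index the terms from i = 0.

Check ratios: -6 / 6 = -1.0
Common ratio r = -1.
First term a = 6.
Formula: S_i = 6 * (-1)^i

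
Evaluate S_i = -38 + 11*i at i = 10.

S_10 = -38 + 11*10 = -38 + 110 = 72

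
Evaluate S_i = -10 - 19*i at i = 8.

S_8 = -10 + -19*8 = -10 + -152 = -162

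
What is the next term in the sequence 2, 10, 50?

Ratios: 10 / 2 = 5.0
This is a geometric sequence with common ratio r = 5.
Next term = 50 * 5 = 250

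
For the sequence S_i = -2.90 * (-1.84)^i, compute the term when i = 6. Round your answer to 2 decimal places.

S_6 = -2.9 * (-1.84)^6 ≈ -2.9 * 38.8067 ≈ -112.54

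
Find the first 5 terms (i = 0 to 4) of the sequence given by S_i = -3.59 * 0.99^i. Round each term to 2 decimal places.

This is a geometric sequence.
i=0: S_0 = -3.59 * 0.99^0 = -3.59
i=1: S_1 = -3.59 * 0.99^1 ≈ -3.55
i=2: S_2 = -3.59 * 0.99^2 ≈ -3.52
i=3: S_3 = -3.59 * 0.99^3 ≈ -3.48
i=4: S_4 = -3.59 * 0.99^4 ≈ -3.45
The first 5 terms are: [-3.59, -3.55, -3.52, -3.48, -3.45]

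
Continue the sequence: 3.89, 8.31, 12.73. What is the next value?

Differences: 8.31 - 3.89 = 4.42
This is an arithmetic sequence with common difference d = 4.42.
Next term = 12.73 + 4.42 = 17.15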